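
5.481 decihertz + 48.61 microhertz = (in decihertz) 5.481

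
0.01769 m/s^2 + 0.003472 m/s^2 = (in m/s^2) 0.02116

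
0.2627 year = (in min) 1.381e+05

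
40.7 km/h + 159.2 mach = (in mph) 1.213e+05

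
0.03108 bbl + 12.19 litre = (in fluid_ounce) 579.3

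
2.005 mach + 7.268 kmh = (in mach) 2.011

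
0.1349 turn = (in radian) 0.8476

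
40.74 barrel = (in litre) 6477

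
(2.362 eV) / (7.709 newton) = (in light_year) 5.189e-36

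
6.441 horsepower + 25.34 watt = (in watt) 4828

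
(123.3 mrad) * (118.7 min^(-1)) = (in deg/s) 13.98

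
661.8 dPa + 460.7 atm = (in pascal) 4.668e+07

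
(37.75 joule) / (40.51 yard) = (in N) 1.019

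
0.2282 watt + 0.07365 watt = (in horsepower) 0.0004048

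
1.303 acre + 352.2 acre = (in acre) 353.5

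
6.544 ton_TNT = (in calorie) 6.544e+09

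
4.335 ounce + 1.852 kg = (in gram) 1975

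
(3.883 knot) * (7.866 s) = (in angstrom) 1.571e+11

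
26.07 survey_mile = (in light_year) 4.435e-12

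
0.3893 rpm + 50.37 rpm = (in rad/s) 5.316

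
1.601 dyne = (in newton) 1.601e-05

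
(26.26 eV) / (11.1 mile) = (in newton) 2.355e-22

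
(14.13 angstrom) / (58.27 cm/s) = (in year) 7.689e-17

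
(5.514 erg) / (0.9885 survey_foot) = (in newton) 1.83e-06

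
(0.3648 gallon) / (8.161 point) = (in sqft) 5.163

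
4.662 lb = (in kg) 2.115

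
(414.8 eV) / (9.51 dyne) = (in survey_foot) 2.293e-12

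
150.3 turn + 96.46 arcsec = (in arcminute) 3.246e+06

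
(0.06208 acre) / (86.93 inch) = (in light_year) 1.203e-14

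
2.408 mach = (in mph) 1834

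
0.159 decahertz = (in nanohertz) 1.59e+09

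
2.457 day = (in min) 3538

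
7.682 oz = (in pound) 0.4801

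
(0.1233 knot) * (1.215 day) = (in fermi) 6.659e+18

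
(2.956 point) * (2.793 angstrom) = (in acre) 7.197e-17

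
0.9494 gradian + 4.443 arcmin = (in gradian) 1.032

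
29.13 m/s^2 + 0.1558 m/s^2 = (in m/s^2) 29.29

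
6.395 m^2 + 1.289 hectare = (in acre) 3.187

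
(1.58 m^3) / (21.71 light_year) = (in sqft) 8.28e-17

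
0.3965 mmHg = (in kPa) 0.05286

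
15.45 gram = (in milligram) 1.545e+04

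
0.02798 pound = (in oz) 0.4477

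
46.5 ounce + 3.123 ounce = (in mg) 1.407e+06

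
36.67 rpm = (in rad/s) 3.84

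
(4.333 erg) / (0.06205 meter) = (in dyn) 0.6983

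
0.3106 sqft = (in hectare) 2.886e-06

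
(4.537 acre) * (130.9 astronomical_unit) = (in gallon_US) 9.498e+19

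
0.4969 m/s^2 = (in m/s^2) 0.4969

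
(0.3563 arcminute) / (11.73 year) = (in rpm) 2.676e-12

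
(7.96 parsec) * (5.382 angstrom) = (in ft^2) 1.423e+09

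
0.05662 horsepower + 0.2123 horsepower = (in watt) 200.5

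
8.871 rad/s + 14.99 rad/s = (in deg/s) 1367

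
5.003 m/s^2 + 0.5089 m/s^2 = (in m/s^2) 5.512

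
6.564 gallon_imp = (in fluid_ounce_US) 1009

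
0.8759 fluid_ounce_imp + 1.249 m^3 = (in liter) 1249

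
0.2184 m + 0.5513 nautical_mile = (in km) 1.021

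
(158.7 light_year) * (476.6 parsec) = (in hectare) 2.208e+33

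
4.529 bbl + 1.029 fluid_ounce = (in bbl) 4.529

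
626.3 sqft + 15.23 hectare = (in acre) 37.65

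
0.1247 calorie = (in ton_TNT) 1.247e-10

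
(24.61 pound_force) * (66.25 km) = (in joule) 7.252e+06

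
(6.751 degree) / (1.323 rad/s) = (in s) 0.08906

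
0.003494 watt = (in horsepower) 4.686e-06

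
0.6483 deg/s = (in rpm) 0.1081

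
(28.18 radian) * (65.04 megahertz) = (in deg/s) 1.05e+11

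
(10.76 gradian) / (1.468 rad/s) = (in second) 0.1151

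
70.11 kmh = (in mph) 43.56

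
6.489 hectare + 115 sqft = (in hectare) 6.49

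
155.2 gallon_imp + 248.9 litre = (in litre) 954.5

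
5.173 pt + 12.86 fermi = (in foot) 0.005987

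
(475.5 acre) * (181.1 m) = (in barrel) 2.192e+09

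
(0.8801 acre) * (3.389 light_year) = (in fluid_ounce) 3.861e+24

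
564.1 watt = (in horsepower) 0.7565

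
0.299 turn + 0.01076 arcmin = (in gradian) 119.6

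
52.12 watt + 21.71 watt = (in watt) 73.83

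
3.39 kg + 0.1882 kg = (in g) 3578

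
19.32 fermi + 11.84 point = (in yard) 0.004568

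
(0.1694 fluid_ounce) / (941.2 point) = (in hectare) 1.509e-09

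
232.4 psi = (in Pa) 1.602e+06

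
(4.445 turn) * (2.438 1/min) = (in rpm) 10.84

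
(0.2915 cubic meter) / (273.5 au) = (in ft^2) 7.669e-14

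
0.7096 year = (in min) 3.73e+05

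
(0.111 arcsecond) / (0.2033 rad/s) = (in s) 2.647e-06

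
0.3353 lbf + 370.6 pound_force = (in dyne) 1.65e+08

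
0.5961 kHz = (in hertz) 596.1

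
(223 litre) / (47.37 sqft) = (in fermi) 5.067e+13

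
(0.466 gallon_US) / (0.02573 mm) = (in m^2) 68.56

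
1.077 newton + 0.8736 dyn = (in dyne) 1.077e+05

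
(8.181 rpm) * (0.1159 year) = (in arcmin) 1.076e+10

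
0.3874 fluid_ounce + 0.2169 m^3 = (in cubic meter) 0.2169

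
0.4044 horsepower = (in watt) 301.6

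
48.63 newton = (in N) 48.63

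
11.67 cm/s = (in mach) 0.0003427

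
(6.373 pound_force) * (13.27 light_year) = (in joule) 3.559e+18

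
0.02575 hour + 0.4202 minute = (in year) 3.739e-06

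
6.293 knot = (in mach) 0.009508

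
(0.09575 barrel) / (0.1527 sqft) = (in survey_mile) 0.0006668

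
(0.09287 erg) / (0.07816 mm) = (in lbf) 2.671e-05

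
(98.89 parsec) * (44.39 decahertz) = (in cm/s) 1.355e+23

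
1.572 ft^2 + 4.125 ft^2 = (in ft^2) 5.697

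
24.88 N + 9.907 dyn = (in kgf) 2.537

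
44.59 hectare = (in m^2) 4.459e+05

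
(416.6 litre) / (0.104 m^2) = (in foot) 13.14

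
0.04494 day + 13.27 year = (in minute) 6.975e+06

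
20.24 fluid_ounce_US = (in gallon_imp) 0.1317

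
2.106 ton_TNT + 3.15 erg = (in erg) 8.812e+16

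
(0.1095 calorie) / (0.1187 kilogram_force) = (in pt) 1116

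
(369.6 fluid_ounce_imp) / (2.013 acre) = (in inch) 5.075e-05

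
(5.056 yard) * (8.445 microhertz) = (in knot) 7.589e-05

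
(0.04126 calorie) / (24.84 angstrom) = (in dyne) 6.95e+12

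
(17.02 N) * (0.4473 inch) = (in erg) 1.934e+06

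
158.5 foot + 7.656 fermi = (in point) 1.369e+05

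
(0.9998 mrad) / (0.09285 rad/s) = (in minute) 0.0001795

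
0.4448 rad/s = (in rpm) 4.248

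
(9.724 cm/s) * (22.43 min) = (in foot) 429.3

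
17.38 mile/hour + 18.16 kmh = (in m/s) 12.81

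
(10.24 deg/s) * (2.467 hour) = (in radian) 1587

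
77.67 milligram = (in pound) 0.0001712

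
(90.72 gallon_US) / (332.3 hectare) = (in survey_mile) 6.421e-11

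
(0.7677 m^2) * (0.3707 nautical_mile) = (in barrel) 3315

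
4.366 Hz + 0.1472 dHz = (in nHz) 4.381e+09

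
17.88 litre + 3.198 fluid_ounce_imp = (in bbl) 0.113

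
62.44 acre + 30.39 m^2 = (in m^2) 2.527e+05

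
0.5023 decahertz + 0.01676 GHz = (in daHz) 1.676e+06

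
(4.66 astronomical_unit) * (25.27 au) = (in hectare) 2.635e+20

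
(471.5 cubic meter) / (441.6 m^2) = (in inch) 42.04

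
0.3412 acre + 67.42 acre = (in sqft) 2.952e+06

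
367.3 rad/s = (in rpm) 3507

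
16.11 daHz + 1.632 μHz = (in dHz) 1611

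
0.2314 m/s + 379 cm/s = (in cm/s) 402.1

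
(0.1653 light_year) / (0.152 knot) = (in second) 2e+16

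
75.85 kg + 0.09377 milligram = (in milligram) 7.585e+07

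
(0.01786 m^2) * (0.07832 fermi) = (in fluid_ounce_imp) 4.923e-14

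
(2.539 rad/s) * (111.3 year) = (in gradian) 5.673e+11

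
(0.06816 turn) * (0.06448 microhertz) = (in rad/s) 2.761e-08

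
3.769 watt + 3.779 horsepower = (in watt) 2822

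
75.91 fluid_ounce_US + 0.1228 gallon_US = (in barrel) 0.01704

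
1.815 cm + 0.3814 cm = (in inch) 0.8647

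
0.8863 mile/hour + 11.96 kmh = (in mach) 0.01092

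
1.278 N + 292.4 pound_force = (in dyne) 1.302e+08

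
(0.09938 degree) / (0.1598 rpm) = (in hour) 2.879e-05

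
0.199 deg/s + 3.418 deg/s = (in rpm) 0.6028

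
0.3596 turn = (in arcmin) 7767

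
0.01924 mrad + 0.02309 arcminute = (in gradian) 0.001652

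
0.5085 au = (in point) 2.156e+14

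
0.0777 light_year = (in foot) 2.412e+15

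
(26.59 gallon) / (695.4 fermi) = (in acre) 3.577e+07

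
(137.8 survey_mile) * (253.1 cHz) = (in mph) 1.256e+06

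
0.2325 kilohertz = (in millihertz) 2.325e+05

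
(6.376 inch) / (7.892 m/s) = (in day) 2.375e-07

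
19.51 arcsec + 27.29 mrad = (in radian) 0.02738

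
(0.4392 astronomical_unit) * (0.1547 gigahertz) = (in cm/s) 1.016e+21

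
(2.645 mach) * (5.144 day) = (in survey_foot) 1.313e+09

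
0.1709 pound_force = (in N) 0.7602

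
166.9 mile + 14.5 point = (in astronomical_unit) 1.795e-06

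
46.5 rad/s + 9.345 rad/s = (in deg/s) 3200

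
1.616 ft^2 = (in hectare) 1.501e-05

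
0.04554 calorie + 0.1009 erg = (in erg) 1.905e+06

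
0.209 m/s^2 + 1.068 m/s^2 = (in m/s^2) 1.277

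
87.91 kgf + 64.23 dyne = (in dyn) 8.621e+07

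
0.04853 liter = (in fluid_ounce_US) 1.641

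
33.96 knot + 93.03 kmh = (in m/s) 43.31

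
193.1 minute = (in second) 1.159e+04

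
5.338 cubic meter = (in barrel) 33.58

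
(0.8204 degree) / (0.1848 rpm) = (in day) 8.564e-06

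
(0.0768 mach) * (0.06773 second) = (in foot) 5.811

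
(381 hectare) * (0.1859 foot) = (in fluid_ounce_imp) 7.598e+09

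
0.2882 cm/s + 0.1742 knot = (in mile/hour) 0.2069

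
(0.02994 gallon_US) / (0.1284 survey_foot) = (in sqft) 0.03117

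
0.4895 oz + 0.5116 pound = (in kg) 0.2459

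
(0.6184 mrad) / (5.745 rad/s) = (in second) 0.0001076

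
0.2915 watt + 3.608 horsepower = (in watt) 2691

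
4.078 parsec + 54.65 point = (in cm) 1.258e+19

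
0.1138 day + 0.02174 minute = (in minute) 163.9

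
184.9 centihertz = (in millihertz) 1849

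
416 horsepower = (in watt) 3.102e+05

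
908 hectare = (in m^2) 9.08e+06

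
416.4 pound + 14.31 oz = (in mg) 1.893e+08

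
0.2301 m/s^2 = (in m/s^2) 0.2301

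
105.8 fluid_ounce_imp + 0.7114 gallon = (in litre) 5.699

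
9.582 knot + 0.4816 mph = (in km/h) 18.52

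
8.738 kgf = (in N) 85.69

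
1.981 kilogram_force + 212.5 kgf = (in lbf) 472.8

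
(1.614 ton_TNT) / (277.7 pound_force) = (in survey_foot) 1.794e+07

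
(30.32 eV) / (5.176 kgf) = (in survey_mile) 5.947e-23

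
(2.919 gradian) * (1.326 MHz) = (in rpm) 5.806e+05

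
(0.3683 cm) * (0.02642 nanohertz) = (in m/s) 9.73e-14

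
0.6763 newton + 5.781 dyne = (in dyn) 6.764e+04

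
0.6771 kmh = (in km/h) 0.6771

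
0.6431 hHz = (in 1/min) 3859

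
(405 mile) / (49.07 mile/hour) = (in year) 0.0009422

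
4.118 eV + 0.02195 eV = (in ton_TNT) 1.585e-28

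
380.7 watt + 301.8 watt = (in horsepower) 0.9152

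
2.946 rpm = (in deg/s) 17.68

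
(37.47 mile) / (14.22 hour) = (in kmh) 4.241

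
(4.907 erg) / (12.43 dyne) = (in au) 2.639e-14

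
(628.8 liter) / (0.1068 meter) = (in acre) 0.001455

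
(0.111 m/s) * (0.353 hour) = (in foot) 462.8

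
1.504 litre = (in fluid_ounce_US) 50.86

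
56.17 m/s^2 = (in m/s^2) 56.17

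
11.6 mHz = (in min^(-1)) 0.696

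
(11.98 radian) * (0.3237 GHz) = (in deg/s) 2.222e+11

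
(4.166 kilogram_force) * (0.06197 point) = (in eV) 5.575e+15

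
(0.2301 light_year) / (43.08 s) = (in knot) 9.823e+13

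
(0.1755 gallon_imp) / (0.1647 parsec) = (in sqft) 1.69e-18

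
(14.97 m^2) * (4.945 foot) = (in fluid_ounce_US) 7.63e+05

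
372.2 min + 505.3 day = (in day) 505.6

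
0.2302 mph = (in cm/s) 10.29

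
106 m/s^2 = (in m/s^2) 106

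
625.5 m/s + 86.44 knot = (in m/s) 670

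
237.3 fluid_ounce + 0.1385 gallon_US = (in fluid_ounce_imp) 265.4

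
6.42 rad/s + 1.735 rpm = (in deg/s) 378.2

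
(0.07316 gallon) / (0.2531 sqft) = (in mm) 11.78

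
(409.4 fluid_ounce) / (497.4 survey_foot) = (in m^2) 7.986e-05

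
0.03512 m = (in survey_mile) 2.182e-05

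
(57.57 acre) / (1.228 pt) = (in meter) 5.378e+08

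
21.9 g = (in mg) 2.19e+04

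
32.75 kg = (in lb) 72.2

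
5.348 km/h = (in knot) 2.888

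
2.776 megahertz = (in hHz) 2.776e+04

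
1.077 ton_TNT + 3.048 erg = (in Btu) 4.271e+06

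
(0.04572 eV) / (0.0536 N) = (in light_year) 1.445e-35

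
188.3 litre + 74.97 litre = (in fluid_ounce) 8902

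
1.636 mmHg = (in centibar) 0.2181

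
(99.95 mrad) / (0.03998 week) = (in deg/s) 0.0002368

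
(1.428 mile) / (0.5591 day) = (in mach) 0.0001397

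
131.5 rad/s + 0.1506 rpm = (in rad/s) 131.5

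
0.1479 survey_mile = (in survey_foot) 780.9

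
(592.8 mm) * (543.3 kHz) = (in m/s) 3.221e+05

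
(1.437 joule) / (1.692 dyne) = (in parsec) 2.752e-12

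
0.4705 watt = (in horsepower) 0.000631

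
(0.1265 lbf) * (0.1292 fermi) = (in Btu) 6.891e-20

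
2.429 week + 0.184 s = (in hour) 408.1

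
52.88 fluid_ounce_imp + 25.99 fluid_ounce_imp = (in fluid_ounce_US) 75.78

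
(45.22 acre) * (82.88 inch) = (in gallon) 1.018e+08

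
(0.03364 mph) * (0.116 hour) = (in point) 1.78e+04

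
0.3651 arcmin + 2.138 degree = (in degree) 2.144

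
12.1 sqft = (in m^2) 1.124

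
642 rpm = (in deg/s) 3852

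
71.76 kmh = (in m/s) 19.93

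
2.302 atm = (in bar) 2.333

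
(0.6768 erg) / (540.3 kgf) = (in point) 3.621e-08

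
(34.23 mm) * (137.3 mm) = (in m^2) 0.0047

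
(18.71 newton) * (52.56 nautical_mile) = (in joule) 1.821e+06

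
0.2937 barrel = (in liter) 46.69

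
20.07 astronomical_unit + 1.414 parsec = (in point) 1.237e+20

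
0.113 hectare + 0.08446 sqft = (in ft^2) 1.216e+04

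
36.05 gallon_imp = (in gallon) 43.29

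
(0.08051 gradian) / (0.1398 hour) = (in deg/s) 0.000144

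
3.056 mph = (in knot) 2.656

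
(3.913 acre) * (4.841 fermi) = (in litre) 7.666e-08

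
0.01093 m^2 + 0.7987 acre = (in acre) 0.7987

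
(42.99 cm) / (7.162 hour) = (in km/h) 6.003e-05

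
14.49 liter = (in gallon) 3.828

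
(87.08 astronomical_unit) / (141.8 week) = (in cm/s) 1.519e+07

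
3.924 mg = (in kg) 3.924e-06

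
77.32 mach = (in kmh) 9.478e+04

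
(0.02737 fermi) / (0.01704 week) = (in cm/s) 2.656e-19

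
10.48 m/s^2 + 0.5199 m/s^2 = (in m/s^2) 11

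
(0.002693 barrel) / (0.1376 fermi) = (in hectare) 3.112e+08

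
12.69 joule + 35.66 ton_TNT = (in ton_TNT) 35.66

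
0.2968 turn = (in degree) 106.8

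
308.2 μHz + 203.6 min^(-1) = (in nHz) 3.394e+09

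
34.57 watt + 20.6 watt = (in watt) 55.17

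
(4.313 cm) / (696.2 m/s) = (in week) 1.024e-10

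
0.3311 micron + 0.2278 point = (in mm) 0.08069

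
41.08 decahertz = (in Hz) 410.8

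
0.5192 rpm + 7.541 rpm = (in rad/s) 0.8441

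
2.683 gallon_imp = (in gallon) 3.222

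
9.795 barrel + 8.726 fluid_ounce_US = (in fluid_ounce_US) 5.267e+04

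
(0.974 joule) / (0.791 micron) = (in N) 1.231e+06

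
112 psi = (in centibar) 772.2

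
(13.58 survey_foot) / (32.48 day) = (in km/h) 5.31e-06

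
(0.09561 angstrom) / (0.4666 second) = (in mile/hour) 4.584e-11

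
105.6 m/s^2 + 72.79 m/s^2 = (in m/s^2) 178.4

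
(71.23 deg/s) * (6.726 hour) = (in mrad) 3.01e+07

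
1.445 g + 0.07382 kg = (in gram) 75.27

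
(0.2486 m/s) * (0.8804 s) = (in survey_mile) 0.000136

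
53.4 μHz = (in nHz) 5.34e+04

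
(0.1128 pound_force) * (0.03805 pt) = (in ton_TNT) 1.61e-15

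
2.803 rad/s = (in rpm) 26.77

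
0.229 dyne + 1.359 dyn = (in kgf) 1.619e-06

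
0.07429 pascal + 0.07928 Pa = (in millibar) 0.001536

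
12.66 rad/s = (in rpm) 120.9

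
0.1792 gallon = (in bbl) 0.004267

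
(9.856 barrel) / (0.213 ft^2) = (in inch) 3118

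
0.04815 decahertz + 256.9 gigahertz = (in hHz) 2.569e+09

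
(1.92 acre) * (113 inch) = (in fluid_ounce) 7.541e+08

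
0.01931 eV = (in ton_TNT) 7.394e-31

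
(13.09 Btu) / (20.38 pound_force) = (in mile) 0.09466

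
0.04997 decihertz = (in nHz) 4.997e+06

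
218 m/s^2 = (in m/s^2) 218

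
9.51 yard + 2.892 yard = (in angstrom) 1.134e+11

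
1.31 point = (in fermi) 4.621e+11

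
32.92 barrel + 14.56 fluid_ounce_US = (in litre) 5234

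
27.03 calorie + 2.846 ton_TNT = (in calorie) 2.846e+09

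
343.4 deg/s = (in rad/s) 5.993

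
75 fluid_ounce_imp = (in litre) 2.131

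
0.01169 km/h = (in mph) 0.007264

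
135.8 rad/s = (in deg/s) 7781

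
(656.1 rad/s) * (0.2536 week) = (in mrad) 1.006e+11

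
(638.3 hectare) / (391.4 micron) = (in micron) 1.631e+16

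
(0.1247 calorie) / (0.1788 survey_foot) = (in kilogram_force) 0.9762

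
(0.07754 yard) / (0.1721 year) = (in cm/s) 1.306e-06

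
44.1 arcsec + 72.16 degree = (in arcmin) 4330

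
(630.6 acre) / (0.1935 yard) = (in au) 9.641e-05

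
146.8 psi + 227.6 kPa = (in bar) 12.4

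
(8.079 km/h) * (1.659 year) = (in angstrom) 1.174e+18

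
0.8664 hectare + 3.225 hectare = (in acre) 10.11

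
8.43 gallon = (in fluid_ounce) 1079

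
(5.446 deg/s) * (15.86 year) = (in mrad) 4.754e+10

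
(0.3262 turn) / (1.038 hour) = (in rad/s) 0.0005485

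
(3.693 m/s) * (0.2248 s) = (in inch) 32.68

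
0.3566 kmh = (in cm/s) 9.906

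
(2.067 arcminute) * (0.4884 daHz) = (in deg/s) 0.1683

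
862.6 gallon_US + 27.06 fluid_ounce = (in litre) 3266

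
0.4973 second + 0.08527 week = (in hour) 14.33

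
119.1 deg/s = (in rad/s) 2.079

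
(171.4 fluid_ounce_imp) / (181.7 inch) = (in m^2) 0.001055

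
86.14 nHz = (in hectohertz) 8.614e-10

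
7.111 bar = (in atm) 7.018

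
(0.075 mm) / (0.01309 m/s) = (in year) 1.817e-10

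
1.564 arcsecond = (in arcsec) 1.564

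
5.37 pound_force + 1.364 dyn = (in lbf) 5.37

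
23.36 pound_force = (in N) 103.9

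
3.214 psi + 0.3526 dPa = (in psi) 3.214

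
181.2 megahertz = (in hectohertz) 1.812e+06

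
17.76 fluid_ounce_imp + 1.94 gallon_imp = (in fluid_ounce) 315.3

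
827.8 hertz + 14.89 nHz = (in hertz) 827.8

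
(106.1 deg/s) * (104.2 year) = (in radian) 6.085e+09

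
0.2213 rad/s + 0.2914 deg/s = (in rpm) 2.162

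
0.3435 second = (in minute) 0.005725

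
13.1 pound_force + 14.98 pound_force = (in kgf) 12.74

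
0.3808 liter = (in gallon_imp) 0.08376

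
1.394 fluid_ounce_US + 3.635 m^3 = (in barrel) 22.86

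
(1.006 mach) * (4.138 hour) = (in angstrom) 5.103e+16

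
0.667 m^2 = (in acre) 0.0001648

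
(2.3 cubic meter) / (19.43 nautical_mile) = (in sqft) 0.000688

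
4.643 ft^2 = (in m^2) 0.4313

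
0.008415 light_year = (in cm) 7.961e+15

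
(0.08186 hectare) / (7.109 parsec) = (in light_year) 3.944e-31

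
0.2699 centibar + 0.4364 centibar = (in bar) 0.007063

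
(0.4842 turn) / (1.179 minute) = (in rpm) 0.4107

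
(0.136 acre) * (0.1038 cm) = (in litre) 571.3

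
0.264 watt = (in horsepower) 0.000354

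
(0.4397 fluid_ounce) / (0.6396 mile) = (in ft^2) 1.36e-07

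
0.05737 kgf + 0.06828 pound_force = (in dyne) 8.663e+04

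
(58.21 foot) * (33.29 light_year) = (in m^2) 5.588e+18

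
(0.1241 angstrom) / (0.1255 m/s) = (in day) 1.144e-15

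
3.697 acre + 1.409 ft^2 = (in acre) 3.697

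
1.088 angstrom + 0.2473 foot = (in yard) 0.08243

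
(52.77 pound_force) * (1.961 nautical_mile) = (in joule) 8.525e+05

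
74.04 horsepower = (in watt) 5.521e+04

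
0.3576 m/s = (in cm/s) 35.76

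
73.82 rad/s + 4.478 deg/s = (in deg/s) 4234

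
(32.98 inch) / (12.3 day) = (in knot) 1.532e-06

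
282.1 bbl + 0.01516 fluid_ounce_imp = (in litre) 4.485e+04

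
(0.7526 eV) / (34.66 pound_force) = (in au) 5.228e-33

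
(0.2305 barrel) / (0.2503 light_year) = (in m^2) 1.548e-17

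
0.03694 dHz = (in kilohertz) 3.694e-06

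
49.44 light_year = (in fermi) 4.677e+32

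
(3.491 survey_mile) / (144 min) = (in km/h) 2.341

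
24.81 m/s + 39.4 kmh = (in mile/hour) 79.98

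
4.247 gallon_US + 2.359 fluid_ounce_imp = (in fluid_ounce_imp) 568.2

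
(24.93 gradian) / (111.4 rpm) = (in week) 5.55e-08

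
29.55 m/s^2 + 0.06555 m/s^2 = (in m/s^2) 29.62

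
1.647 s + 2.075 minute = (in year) 4e-06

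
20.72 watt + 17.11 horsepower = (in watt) 1.278e+04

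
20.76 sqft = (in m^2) 1.929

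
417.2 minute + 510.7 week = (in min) 5.148e+06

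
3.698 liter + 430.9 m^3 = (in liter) 4.309e+05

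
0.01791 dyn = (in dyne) 0.01791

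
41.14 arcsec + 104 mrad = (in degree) 5.97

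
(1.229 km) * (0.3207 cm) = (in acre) 0.0009739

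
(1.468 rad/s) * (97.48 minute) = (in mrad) 8.586e+06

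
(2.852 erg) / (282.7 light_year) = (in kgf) 1.087e-26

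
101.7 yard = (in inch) 3661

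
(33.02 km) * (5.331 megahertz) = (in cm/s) 1.76e+13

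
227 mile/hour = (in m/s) 101.5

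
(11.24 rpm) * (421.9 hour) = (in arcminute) 6.146e+09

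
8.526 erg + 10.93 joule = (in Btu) 0.01036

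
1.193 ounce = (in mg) 3.382e+04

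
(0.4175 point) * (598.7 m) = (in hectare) 8.818e-06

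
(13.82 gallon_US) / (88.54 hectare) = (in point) 0.0001675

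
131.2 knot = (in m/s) 67.5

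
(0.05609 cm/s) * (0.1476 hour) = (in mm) 298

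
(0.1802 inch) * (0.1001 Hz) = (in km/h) 0.001649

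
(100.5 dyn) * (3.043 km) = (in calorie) 0.7309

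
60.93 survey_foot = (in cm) 1857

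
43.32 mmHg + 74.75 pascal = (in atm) 0.05774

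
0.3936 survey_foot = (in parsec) 3.888e-18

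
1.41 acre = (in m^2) 5706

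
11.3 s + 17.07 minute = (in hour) 0.2876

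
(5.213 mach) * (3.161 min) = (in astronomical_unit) 2.25e-06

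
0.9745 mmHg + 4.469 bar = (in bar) 4.47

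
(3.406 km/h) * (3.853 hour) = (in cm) 1.312e+06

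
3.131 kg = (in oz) 110.4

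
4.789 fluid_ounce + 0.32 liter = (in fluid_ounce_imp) 16.25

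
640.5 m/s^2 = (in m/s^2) 640.5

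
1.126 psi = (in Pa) 7763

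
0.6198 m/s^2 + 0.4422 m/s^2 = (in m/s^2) 1.062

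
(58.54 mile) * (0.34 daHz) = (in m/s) 3.203e+05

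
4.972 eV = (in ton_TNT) 1.904e-28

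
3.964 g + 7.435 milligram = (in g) 3.971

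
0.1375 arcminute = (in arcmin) 0.1375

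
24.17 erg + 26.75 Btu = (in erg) 2.822e+11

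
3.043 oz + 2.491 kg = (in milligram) 2.577e+06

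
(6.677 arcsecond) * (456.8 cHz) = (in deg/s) 0.008472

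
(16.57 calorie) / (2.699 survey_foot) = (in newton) 84.27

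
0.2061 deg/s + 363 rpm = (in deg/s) 2178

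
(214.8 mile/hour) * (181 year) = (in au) 3.664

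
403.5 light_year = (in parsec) 123.7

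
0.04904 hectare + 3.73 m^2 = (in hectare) 0.04941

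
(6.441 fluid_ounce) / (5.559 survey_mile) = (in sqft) 2.292e-07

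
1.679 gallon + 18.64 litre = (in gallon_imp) 5.498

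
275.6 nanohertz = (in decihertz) 2.756e-06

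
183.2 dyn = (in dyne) 183.2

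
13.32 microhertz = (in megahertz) 1.332e-11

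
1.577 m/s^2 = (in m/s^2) 1.577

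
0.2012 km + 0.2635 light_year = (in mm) 2.493e+18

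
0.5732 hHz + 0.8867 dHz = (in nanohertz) 5.741e+10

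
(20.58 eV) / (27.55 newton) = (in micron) 1.197e-13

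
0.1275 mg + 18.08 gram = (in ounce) 0.6378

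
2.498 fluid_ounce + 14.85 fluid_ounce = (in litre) 0.513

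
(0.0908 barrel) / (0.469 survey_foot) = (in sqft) 1.087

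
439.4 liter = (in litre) 439.4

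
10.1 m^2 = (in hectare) 0.00101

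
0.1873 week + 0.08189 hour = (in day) 1.315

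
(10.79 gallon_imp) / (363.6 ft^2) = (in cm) 0.1452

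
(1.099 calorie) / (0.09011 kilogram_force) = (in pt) 1.475e+04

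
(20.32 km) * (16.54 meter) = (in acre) 83.05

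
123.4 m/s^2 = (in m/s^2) 123.4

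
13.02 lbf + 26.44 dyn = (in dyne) 5.792e+06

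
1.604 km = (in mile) 0.9967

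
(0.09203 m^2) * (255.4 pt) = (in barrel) 0.05215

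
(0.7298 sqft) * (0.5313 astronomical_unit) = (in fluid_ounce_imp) 1.897e+14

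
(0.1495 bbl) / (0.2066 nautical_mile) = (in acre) 1.535e-08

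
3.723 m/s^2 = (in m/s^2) 3.723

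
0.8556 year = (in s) 2.698e+07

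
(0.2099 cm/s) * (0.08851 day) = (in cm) 1605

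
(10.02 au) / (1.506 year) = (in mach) 92.69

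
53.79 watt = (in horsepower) 0.07213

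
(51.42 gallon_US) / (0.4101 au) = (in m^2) 3.173e-12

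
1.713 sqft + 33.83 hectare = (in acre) 83.6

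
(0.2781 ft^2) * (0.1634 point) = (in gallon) 0.0003934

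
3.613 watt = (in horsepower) 0.004845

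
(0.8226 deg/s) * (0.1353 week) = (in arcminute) 4.039e+06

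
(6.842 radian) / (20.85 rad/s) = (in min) 0.005469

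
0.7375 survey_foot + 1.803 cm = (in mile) 0.0001509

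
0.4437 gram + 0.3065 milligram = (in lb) 0.0009789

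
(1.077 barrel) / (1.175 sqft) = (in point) 4446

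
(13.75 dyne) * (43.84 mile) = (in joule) 9.701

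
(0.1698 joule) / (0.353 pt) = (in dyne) 1.364e+08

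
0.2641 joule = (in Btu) 0.0002503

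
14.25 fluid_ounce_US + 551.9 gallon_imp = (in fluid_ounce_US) 8.485e+04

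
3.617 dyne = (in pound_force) 8.131e-06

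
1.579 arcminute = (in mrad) 0.4593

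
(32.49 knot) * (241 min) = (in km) 241.7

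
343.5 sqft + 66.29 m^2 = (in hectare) 0.00982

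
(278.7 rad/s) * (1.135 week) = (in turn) 3.045e+07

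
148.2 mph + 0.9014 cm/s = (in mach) 0.1946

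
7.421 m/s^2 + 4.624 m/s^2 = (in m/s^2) 12.04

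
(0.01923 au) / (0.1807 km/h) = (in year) 1817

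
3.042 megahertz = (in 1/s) 3.042e+06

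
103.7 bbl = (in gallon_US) 4355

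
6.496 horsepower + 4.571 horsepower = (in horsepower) 11.07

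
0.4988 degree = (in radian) 0.008706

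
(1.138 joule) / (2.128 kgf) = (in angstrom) 5.453e+08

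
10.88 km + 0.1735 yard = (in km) 10.88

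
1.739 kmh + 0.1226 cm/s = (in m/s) 0.4843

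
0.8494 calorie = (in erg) 3.554e+07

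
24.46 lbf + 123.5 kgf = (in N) 1320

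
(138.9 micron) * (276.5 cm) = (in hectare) 3.841e-08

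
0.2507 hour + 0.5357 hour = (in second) 2831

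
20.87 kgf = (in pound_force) 46.01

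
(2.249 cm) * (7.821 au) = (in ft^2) 2.832e+11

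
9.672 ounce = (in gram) 274.2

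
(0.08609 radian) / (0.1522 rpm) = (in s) 5.401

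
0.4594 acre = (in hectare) 0.1859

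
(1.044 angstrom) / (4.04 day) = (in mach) 8.784e-19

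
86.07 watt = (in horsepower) 0.1154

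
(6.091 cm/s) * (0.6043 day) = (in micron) 3.18e+09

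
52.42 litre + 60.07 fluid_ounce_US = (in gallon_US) 14.32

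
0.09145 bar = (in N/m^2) 9145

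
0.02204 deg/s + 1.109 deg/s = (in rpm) 0.1885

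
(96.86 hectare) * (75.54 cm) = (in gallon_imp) 1.609e+08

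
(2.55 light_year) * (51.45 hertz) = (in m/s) 1.241e+18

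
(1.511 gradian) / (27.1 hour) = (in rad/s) 2.433e-07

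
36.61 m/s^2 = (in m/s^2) 36.61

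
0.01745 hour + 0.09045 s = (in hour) 0.01748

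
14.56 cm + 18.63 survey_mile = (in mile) 18.63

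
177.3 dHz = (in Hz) 17.73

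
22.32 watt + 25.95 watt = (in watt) 48.27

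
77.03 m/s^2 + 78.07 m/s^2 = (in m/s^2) 155.1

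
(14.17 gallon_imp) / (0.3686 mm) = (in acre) 0.04319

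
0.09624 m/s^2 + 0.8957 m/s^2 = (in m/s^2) 0.9919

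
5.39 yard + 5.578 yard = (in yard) 10.97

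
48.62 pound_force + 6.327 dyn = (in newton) 216.3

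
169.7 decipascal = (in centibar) 0.01697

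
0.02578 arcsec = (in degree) 7.161e-06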